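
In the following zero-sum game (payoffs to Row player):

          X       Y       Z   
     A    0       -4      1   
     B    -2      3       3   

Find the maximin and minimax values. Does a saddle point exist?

Maximin = -2, Minimax = 0, Saddle: False

Work:
Row minimums: [-4, -2] → maximin = -2
Column maximums: [0, 3, 3] → minimax = 0
No saddle point (maximin ≠ minimax). Mixed strategy needed.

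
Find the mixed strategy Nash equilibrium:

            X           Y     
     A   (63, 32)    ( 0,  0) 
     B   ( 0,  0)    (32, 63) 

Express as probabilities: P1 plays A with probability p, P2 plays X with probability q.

p = 0.6632, q = 0.3368

Work:
Find probabilities that make opponent indifferent:
P2 chooses q to make P1 indifferent between A and B
P1 chooses p to make P2 indifferent between X and Y
Mixed NE: P1 plays (A: 0.6632, B: 0.3368), P2 plays (X: 0.3368, Y: 0.6632)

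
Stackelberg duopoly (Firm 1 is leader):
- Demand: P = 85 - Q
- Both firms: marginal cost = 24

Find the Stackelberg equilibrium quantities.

q₁* (leader) = 30.5, q₂* (follower) = 15.25

Work:
Follower's reaction: q₂ = (a - c - q₁)/2
Leader substitutes: π₁ = q₁·(a - q₁ - (a-c-q₁)/2 - c)
FOC: q₁* = (85 - 24)/2 = 30.50
Then: q₂* = (85 - 24 - 30.5)/2 = 15.25
Leader has first-mover advantage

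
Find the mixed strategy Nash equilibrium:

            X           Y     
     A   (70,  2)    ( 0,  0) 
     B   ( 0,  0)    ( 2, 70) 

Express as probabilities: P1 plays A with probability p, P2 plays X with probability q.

p = 0.9722, q = 0.0278

Work:
Find probabilities that make opponent indifferent:
P2 chooses q to make P1 indifferent between A and B
P1 chooses p to make P2 indifferent between X and Y
Mixed NE: P1 plays (A: 0.9722, B: 0.0278), P2 plays (X: 0.0278, Y: 0.9722)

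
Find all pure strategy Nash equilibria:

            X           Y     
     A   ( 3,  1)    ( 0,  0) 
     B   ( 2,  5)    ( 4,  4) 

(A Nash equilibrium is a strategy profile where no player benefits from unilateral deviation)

Nash equilibrium: (A, X)

Work:
Best responses:
  P1 vs X: payoffs [3, 2] → best response A (payoff 3)
  P1 vs Y: payoffs [0, 4] → best response B (payoff 4)
  P2 vs A: payoffs [1, 0] → best response X (payoff 1)
  P2 vs B: payoffs [5, 4] → best response X (payoff 5)
Mutual best responses: (A,X) → Nash equilibria.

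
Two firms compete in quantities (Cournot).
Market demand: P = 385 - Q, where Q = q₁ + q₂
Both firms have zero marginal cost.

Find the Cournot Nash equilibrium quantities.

q₁* = q₂* = 128.33; P* = 128.33

Work:
Profit: π_i = P·q_i = (a - q_i - q_j)·q_i
FOC: ∂π_i/∂q_i = a - 2q_i - q_j = 0
Reaction function: q_i = (385 - q_j)/2
Symmetry: q* = 385/3 = 128.33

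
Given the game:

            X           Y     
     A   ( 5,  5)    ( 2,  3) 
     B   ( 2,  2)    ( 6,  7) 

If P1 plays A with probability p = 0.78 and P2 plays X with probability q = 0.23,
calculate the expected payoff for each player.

E[P1] = 3.2158, E[P2] = 3.9858

Work:
E[P1] = p·q·π₁(A,X) + p·(1-q)·π₁(A,Y) + (1-p)·q·π₁(B,X) + (1-p)·(1-q)·π₁(B,Y)
= 0.78·0.23·5 + 0.78·0.77·2 + 0.22·0.23·2 + 0.22·0.77·6
= 3.2158

E[P2] = 3.9858 (similar calculation)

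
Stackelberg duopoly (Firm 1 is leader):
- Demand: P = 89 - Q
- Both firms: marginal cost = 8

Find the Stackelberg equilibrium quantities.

q₁* (leader) = 40.5, q₂* (follower) = 20.25

Work:
Follower's reaction: q₂ = (a - c - q₁)/2
Leader substitutes: π₁ = q₁·(a - q₁ - (a-c-q₁)/2 - c)
FOC: q₁* = (89 - 8)/2 = 40.50
Then: q₂* = (89 - 8 - 40.5)/2 = 20.25
Leader has first-mover advantage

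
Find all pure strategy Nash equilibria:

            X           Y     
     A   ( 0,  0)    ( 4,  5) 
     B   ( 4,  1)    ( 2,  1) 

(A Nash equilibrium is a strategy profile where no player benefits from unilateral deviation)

Nash equilibrium: (A, Y), (B, X)

Work:
Best responses:
  P1 vs X: payoffs [0, 4] → best response B (payoff 4)
  P1 vs Y: payoffs [4, 2] → best response A (payoff 4)
  P2 vs A: payoffs [0, 5] → best response Y (payoff 5)
  P2 vs B: payoffs [1, 1] → best response X/Y (payoff 1)
Mutual best responses: (A,Y), (B,X) → Nash equilibria.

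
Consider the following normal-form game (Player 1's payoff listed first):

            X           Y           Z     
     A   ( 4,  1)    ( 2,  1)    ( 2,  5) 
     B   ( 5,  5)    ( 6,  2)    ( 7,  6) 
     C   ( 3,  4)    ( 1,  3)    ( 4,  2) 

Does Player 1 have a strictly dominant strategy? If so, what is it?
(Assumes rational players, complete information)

Yes, Player 1's strictly dominant strategy is B

Work:
A strategy strictly dominates another if it gives a strictly higher payoff against every opponent action. Compare each pair of P1's strategies column-by-column:
  A vs B: [4 vs 5, 2 vs 6, 2 vs 7] → A does not strictly dominate B (column X: 4 ≤ 5)
  A vs C: [4 vs 3, 2 vs 1, 2 vs 4] → A does not strictly dominate C (column Z: 2 ≤ 4)
  B vs A: [5 vs 4, 6 vs 2, 7 vs 2] → B strictly dominates A
  B vs C: [5 vs 3, 6 vs 1, 7 vs 4] → B strictly dominates C
  C vs A: [3 vs 4, 1 vs 2, 4 vs 2] → C does not strictly dominate A (column X: 3 ≤ 4)
  C vs B: [3 vs 5, 1 vs 6, 4 vs 7] → C does not strictly dominate B (column X: 3 ≤ 5)
B strictly dominates every other strategy → strictly dominant.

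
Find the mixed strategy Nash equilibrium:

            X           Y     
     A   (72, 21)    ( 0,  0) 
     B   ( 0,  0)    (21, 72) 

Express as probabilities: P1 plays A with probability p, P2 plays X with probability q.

p = 0.7742, q = 0.2258

Work:
Find probabilities that make opponent indifferent:
P2 chooses q to make P1 indifferent between A and B
P1 chooses p to make P2 indifferent between X and Y
Mixed NE: P1 plays (A: 0.7742, B: 0.2258), P2 plays (X: 0.2258, Y: 0.7742)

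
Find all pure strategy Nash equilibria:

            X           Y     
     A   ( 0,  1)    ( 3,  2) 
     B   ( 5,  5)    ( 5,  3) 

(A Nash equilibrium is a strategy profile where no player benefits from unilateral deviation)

Nash equilibrium: (B, X)

Work:
Best responses:
  P1 vs X: payoffs [0, 5] → best response B (payoff 5)
  P1 vs Y: payoffs [3, 5] → best response B (payoff 5)
  P2 vs A: payoffs [1, 2] → best response Y (payoff 2)
  P2 vs B: payoffs [5, 3] → best response X (payoff 5)
Mutual best responses: (B,X) → Nash equilibria.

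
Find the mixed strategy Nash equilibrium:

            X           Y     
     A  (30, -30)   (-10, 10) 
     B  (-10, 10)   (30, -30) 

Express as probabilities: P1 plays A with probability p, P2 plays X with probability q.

p = 0.5, q = 0.5

Work:
Find probabilities that make opponent indifferent:
P2 chooses q to make P1 indifferent between A and B
P1 chooses p to make P2 indifferent between X and Y
Mixed NE: P1 plays (A: 0.5, B: 0.5), P2 plays (X: 0.5, Y: 0.5)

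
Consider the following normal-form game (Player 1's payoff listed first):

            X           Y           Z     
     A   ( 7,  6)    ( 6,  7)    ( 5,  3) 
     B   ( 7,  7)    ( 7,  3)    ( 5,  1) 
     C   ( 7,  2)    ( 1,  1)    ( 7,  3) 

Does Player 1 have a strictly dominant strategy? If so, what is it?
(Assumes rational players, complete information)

No strictly dominant strategy exists for Player 1

Work:
A strategy strictly dominates another if it gives a strictly higher payoff against every opponent action. Compare each pair of P1's strategies column-by-column:
  A vs B: [7 vs 7, 6 vs 7, 5 vs 5] → A does not strictly dominate B (column X: 7 ≤ 7)
  A vs C: [7 vs 7, 6 vs 1, 5 vs 7] → A does not strictly dominate C (column X: 7 ≤ 7)
  B vs A: [7 vs 7, 7 vs 6, 5 vs 5] → B does not strictly dominate A (column X: 7 ≤ 7)
  B vs C: [7 vs 7, 7 vs 1, 5 vs 7] → B does not strictly dominate C (column X: 7 ≤ 7)
  C vs A: [7 vs 7, 1 vs 6, 7 vs 5] → C does not strictly dominate A (column X: 7 ≤ 7)
  C vs B: [7 vs 7, 1 vs 7, 7 vs 5] → C does not strictly dominate B (column X: 7 ≤ 7)
No single strategy strictly dominates all others → no strictly dominant strategy.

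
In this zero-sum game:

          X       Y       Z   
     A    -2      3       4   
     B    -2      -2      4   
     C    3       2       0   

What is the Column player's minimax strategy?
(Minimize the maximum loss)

Column should play X or Y (all achieve the minimum), value = 3

Work:
Column player minimizes Row's maximum payoff:
Column X: max payoff to Row = 3
Column Y: max payoff to Row = 3
Column Z: max payoff to Row = 4
Minimum is 3, achieved by columns X, Y (tied).
Each of X or Y is a minimax strategy.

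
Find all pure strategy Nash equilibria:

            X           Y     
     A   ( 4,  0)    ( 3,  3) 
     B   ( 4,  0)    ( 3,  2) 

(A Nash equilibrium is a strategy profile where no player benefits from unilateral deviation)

Nash equilibrium: (A, Y), (B, Y)

Work:
Best responses:
  P1 vs X: payoffs [4, 4] → best response A/B (payoff 4)
  P1 vs Y: payoffs [3, 3] → best response A/B (payoff 3)
  P2 vs A: payoffs [0, 3] → best response Y (payoff 3)
  P2 vs B: payoffs [0, 2] → best response Y (payoff 2)
Mutual best responses: (A,Y), (B,Y) → Nash equilibria.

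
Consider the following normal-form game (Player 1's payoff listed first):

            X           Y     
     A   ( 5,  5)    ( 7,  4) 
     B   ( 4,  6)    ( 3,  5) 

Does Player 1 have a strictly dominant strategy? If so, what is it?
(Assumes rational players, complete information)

Yes, Player 1's strictly dominant strategy is A

Work:
A strategy strictly dominates another if it gives a strictly higher payoff against every opponent action. Compare each pair of P1's strategies column-by-column:
  A vs B: [5 vs 4, 7 vs 3] → A strictly dominates B
  B vs A: [4 vs 5, 3 vs 7] → B does not strictly dominate A (column X: 4 ≤ 5)
A strictly dominates every other strategy → strictly dominant.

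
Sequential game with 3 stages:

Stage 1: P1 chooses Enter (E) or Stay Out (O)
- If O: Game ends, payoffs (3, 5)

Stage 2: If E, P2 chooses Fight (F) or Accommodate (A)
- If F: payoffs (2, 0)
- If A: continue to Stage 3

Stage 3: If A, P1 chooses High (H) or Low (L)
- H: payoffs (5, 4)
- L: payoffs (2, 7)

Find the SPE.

SPE: (E, A, H); Outcome (5, 4)

Work:
Stage 3: P1 chooses H (5 vs 2)
Stage 2: P2: F->0, A->4 (anticipating H). Choose A
Stage 1: P1: O->3, E->5 (anticipating A, H). Choose E
SPE path: E -> A -> H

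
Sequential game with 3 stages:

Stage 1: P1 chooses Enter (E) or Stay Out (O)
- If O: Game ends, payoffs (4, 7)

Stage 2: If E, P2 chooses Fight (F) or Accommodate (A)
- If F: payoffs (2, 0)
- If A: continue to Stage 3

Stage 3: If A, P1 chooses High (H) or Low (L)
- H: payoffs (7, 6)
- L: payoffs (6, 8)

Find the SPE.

SPE: (E, A, H); Outcome (7, 6)

Work:
Stage 3: P1 chooses H (7 vs 6)
Stage 2: P2: F->0, A->6 (anticipating H). Choose A
Stage 1: P1: O->4, E->7 (anticipating A, H). Choose E
SPE path: E -> A -> H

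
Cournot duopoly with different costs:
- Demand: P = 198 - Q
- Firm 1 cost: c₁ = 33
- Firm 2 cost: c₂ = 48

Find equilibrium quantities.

q₁* = 60.0, q₂* = 45.0

Work:
Reaction: q₁ = (198 - 33 - q₂)/2
Reaction: q₂ = (198 - 48 - q₁)/2
Solve simultaneously:
q₁* = (198 - 2×33 + 48)/3 = 60.0
q₂* = (198 - 2×48 + 33)/3 = 45.0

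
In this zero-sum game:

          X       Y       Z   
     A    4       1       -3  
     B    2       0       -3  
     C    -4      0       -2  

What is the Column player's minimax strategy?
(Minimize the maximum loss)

Column should play Z, value = -2

Work:
Column player minimizes Row's maximum payoff:
Column X: max payoff to Row = 4
Column Y: max payoff to Row = 1
Column Z: max payoff to Row = -2
Minimum is -2, achieved by column Z.
Minimax strategy: Z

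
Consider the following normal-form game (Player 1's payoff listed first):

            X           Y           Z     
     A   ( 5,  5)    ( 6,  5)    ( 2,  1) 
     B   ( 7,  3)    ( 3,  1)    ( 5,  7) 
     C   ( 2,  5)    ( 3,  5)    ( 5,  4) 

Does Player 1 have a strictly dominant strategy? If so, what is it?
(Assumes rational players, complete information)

No strictly dominant strategy exists for Player 1

Work:
A strategy strictly dominates another if it gives a strictly higher payoff against every opponent action. Compare each pair of P1's strategies column-by-column:
  A vs B: [5 vs 7, 6 vs 3, 2 vs 5] → A does not strictly dominate B (column X: 5 ≤ 7)
  A vs C: [5 vs 2, 6 vs 3, 2 vs 5] → A does not strictly dominate C (column Z: 2 ≤ 5)
  B vs A: [7 vs 5, 3 vs 6, 5 vs 2] → B does not strictly dominate A (column Y: 3 ≤ 6)
  B vs C: [7 vs 2, 3 vs 3, 5 vs 5] → B does not strictly dominate C (column Y: 3 ≤ 3)
  C vs A: [2 vs 5, 3 vs 6, 5 vs 2] → C does not strictly dominate A (column X: 2 ≤ 5)
  C vs B: [2 vs 7, 3 vs 3, 5 vs 5] → C does not strictly dominate B (column X: 2 ≤ 7)
No single strategy strictly dominates all others → no strictly dominant strategy.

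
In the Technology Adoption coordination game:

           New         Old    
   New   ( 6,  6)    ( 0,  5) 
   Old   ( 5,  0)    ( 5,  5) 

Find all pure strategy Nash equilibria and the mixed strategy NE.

Pure NE: (New, New) and (Old, Old); Mixed NE: p = 0.8333, q = 0.8333

Work:
Check pure NE:
(New, New): (6, 6) - no unilateral deviation beneficial
(Old, Old): (5, 5) - no unilateral deviation beneficial
Mixed NE: P1 plays New with p = 0.8333, P2 plays New with q = 0.8333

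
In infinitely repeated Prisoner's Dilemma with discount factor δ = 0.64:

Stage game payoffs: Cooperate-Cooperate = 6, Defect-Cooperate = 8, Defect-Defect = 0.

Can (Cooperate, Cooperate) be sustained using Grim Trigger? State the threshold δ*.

δ* = 0.25; since δ = 0.64 ≥ 0.25, cooperation can be sustained

Work:
For Grim Trigger:
Cooperate forever: 6/(1-δ)
Defect then punished: 8 + 0·δ/(1-δ)
Need: 6/(1-δ) ≥ 8 + 0·δ/(1-δ)
Solving: δ ≥ (T-R)/(T-P) = (8-6)/(8-0) = 0.25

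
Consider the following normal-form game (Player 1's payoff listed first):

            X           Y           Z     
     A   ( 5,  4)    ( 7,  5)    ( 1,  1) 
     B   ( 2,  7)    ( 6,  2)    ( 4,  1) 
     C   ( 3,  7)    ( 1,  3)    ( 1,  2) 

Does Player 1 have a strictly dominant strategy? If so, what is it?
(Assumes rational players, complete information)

No strictly dominant strategy exists for Player 1

Work:
A strategy strictly dominates another if it gives a strictly higher payoff against every opponent action. Compare each pair of P1's strategies column-by-column:
  A vs B: [5 vs 2, 7 vs 6, 1 vs 4] → A does not strictly dominate B (column Z: 1 ≤ 4)
  A vs C: [5 vs 3, 7 vs 1, 1 vs 1] → A does not strictly dominate C (column Z: 1 ≤ 1)
  B vs A: [2 vs 5, 6 vs 7, 4 vs 1] → B does not strictly dominate A (column X: 2 ≤ 5)
  B vs C: [2 vs 3, 6 vs 1, 4 vs 1] → B does not strictly dominate C (column X: 2 ≤ 3)
  C vs A: [3 vs 5, 1 vs 7, 1 vs 1] → C does not strictly dominate A (column X: 3 ≤ 5)
  C vs B: [3 vs 2, 1 vs 6, 1 vs 4] → C does not strictly dominate B (column Y: 1 ≤ 6)
No single strategy strictly dominates all others → no strictly dominant strategy.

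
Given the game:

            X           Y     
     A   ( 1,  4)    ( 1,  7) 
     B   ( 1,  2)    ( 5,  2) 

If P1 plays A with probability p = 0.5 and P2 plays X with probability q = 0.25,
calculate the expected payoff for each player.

E[P1] = 2.5, E[P2] = 4.125

Work:
E[P1] = p·q·π₁(A,X) + p·(1-q)·π₁(A,Y) + (1-p)·q·π₁(B,X) + (1-p)·(1-q)·π₁(B,Y)
= 0.5·0.25·1 + 0.5·0.75·1 + 0.5·0.25·1 + 0.5·0.75·5
= 2.5

E[P2] = 4.125 (similar calculation)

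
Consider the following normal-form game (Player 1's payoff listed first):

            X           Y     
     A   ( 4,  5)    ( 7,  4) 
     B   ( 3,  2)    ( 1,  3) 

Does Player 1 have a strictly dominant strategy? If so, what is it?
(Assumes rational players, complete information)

Yes, Player 1's strictly dominant strategy is A

Work:
A strategy strictly dominates another if it gives a strictly higher payoff against every opponent action. Compare each pair of P1's strategies column-by-column:
  A vs B: [4 vs 3, 7 vs 1] → A strictly dominates B
  B vs A: [3 vs 4, 1 vs 7] → B does not strictly dominate A (column X: 3 ≤ 4)
A strictly dominates every other strategy → strictly dominant.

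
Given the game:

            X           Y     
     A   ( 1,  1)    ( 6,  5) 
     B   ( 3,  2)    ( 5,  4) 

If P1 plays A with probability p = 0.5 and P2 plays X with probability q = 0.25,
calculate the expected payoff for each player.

E[P1] = 4.625, E[P2] = 3.75

Work:
E[P1] = p·q·π₁(A,X) + p·(1-q)·π₁(A,Y) + (1-p)·q·π₁(B,X) + (1-p)·(1-q)·π₁(B,Y)
= 0.5·0.25·1 + 0.5·0.75·6 + 0.5·0.25·3 + 0.5·0.75·5
= 4.625

E[P2] = 3.75 (similar calculation)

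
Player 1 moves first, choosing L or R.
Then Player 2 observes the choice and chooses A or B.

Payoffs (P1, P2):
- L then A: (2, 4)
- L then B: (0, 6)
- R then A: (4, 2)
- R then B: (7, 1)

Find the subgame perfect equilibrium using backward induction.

P1 plays R, P2 plays B after L and A after R; Payoff (4, 2)

Work:
Backward induction:
After L: P2 chooses B → P1 gets 0
After R: P2 chooses A → P1 gets 4
P1 chooses R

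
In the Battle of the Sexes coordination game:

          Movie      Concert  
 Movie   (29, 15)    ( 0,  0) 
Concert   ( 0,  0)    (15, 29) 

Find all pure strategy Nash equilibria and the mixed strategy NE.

Pure NE: (Movie, Movie) and (Concert, Concert); Mixed NE: p = 0.6591, q = 0.3409

Work:
Check pure NE:
(Movie, Movie): (29, 15) - no unilateral deviation beneficial
(Concert, Concert): (15, 29) - no unilateral deviation beneficial
Mixed NE: P1 plays Movie with p = 0.6591, P2 plays Movie with q = 0.3409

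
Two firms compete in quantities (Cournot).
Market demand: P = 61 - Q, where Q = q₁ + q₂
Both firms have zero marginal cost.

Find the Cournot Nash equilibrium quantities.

q₁* = q₂* = 20.33; P* = 20.33

Work:
Profit: π_i = P·q_i = (a - q_i - q_j)·q_i
FOC: ∂π_i/∂q_i = a - 2q_i - q_j = 0
Reaction function: q_i = (61 - q_j)/2
Symmetry: q* = 61/3 = 20.33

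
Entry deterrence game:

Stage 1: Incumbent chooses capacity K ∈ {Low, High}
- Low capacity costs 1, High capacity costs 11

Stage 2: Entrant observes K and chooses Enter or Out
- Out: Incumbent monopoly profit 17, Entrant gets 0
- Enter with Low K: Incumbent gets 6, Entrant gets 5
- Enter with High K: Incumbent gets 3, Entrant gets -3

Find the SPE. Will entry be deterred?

SPE: (High, Enter|Low, Out|High); Entry deterred. Incumbent net profit = 6

Work:
After Low K: Entrant enters (5 > 0)
After High K: Entrant stays out (-3 < 0)
Incumbent: Low → 6−1=5, High → 17−11=6
Incumbent chooses High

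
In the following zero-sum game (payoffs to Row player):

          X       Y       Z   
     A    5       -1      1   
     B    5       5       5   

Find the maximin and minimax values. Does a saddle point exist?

Maximin = 5, Minimax = 5, Saddle: True

Work:
Row minimums: [-1, 5] → maximin = 5
Column maximums: [5, 5, 5] → minimax = 5
Saddle point exists! Game value = 5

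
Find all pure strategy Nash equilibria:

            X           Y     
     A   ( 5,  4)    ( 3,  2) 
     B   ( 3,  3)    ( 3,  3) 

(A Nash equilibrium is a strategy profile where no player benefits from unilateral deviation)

Nash equilibrium: (A, X), (B, Y)

Work:
Best responses:
  P1 vs X: payoffs [5, 3] → best response A (payoff 5)
  P1 vs Y: payoffs [3, 3] → best response A/B (payoff 3)
  P2 vs A: payoffs [4, 2] → best response X (payoff 4)
  P2 vs B: payoffs [3, 3] → best response X/Y (payoff 3)
Mutual best responses: (A,X), (B,Y) → Nash equilibria.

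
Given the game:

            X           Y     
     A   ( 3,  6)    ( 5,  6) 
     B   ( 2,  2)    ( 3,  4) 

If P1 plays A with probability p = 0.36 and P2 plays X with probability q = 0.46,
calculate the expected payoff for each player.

E[P1] = 3.0944, E[P2] = 4.1312

Work:
E[P1] = p·q·π₁(A,X) + p·(1-q)·π₁(A,Y) + (1-p)·q·π₁(B,X) + (1-p)·(1-q)·π₁(B,Y)
= 0.36·0.46·3 + 0.36·0.54·5 + 0.64·0.46·2 + 0.64·0.54·3
= 3.0944

E[P2] = 4.1312 (similar calculation)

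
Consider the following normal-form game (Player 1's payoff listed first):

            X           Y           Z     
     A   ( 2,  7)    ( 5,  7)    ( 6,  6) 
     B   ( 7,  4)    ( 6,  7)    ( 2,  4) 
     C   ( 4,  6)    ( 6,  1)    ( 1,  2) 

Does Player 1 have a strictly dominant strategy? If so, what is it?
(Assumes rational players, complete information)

No strictly dominant strategy exists for Player 1

Work:
A strategy strictly dominates another if it gives a strictly higher payoff against every opponent action. Compare each pair of P1's strategies column-by-column:
  A vs B: [2 vs 7, 5 vs 6, 6 vs 2] → A does not strictly dominate B (column X: 2 ≤ 7)
  A vs C: [2 vs 4, 5 vs 6, 6 vs 1] → A does not strictly dominate C (column X: 2 ≤ 4)
  B vs A: [7 vs 2, 6 vs 5, 2 vs 6] → B does not strictly dominate A (column Z: 2 ≤ 6)
  B vs C: [7 vs 4, 6 vs 6, 2 vs 1] → B does not strictly dominate C (column Y: 6 ≤ 6)
  C vs A: [4 vs 2, 6 vs 5, 1 vs 6] → C does not strictly dominate A (column Z: 1 ≤ 6)
  C vs B: [4 vs 7, 6 vs 6, 1 vs 2] → C does not strictly dominate B (column X: 4 ≤ 7)
No single strategy strictly dominates all others → no strictly dominant strategy.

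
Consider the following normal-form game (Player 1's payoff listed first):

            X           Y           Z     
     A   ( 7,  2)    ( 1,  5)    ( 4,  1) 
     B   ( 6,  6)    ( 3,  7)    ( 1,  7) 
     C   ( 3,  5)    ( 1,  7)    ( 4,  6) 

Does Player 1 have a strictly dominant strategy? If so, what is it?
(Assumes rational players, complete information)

No strictly dominant strategy exists for Player 1

Work:
A strategy strictly dominates another if it gives a strictly higher payoff against every opponent action. Compare each pair of P1's strategies column-by-column:
  A vs B: [7 vs 6, 1 vs 3, 4 vs 1] → A does not strictly dominate B (column Y: 1 ≤ 3)
  A vs C: [7 vs 3, 1 vs 1, 4 vs 4] → A does not strictly dominate C (column Y: 1 ≤ 1)
  B vs A: [6 vs 7, 3 vs 1, 1 vs 4] → B does not strictly dominate A (column X: 6 ≤ 7)
  B vs C: [6 vs 3, 3 vs 1, 1 vs 4] → B does not strictly dominate C (column Z: 1 ≤ 4)
  C vs A: [3 vs 7, 1 vs 1, 4 vs 4] → C does not strictly dominate A (column X: 3 ≤ 7)
  C vs B: [3 vs 6, 1 vs 3, 4 vs 1] → C does not strictly dominate B (column X: 3 ≤ 6)
No single strategy strictly dominates all others → no strictly dominant strategy.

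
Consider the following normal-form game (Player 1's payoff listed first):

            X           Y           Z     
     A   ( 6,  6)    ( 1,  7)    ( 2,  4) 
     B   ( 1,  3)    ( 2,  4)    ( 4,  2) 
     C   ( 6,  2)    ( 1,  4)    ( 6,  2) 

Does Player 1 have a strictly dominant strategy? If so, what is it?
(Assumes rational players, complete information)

No strictly dominant strategy exists for Player 1

Work:
A strategy strictly dominates another if it gives a strictly higher payoff against every opponent action. Compare each pair of P1's strategies column-by-column:
  A vs B: [6 vs 1, 1 vs 2, 2 vs 4] → A does not strictly dominate B (column Y: 1 ≤ 2)
  A vs C: [6 vs 6, 1 vs 1, 2 vs 6] → A does not strictly dominate C (column X: 6 ≤ 6)
  B vs A: [1 vs 6, 2 vs 1, 4 vs 2] → B does not strictly dominate A (column X: 1 ≤ 6)
  B vs C: [1 vs 6, 2 vs 1, 4 vs 6] → B does not strictly dominate C (column X: 1 ≤ 6)
  C vs A: [6 vs 6, 1 vs 1, 6 vs 2] → C does not strictly dominate A (column X: 6 ≤ 6)
  C vs B: [6 vs 1, 1 vs 2, 6 vs 4] → C does not strictly dominate B (column Y: 1 ≤ 2)
No single strategy strictly dominates all others → no strictly dominant strategy.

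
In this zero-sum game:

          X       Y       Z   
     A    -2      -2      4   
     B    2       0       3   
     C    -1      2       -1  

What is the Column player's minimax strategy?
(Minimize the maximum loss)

Column should play X or Y (all achieve the minimum), value = 2

Work:
Column player minimizes Row's maximum payoff:
Column X: max payoff to Row = 2
Column Y: max payoff to Row = 2
Column Z: max payoff to Row = 4
Minimum is 2, achieved by columns X, Y (tied).
Each of X or Y is a minimax strategy.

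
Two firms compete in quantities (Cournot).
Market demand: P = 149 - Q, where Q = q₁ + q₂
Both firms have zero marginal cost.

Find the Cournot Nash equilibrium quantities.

q₁* = q₂* = 49.67; P* = 49.67

Work:
Profit: π_i = P·q_i = (a - q_i - q_j)·q_i
FOC: ∂π_i/∂q_i = a - 2q_i - q_j = 0
Reaction function: q_i = (149 - q_j)/2
Symmetry: q* = 149/3 = 49.67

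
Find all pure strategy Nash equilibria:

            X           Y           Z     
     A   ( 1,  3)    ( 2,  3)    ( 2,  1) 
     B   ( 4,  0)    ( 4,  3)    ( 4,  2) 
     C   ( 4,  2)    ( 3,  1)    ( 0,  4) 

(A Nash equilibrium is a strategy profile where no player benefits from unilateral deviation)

Nash equilibrium: (B, Y)

Work:
Best responses:
  P1 vs X: payoffs [1, 4, 4] → best response B/C (payoff 4)
  P1 vs Y: payoffs [2, 4, 3] → best response B (payoff 4)
  P1 vs Z: payoffs [2, 4, 0] → best response B (payoff 4)
  P2 vs A: payoffs [3, 3, 1] → best response X/Y (payoff 3)
  P2 vs B: payoffs [0, 3, 2] → best response Y (payoff 3)
  P2 vs C: payoffs [2, 1, 4] → best response Z (payoff 4)
Mutual best responses: (B,Y) → Nash equilibria.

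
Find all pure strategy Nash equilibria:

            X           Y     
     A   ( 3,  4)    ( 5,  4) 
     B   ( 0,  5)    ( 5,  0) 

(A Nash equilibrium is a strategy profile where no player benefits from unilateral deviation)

Nash equilibrium: (A, X), (A, Y)

Work:
Best responses:
  P1 vs X: payoffs [3, 0] → best response A (payoff 3)
  P1 vs Y: payoffs [5, 5] → best response A/B (payoff 5)
  P2 vs A: payoffs [4, 4] → best response X/Y (payoff 4)
  P2 vs B: payoffs [5, 0] → best response X (payoff 5)
Mutual best responses: (A,X), (A,Y) → Nash equilibria.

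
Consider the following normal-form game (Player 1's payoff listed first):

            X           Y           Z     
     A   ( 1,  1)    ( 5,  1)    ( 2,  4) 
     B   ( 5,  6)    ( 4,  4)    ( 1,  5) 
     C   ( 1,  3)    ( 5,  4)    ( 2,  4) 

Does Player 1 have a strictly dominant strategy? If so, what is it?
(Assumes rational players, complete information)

No strictly dominant strategy exists for Player 1

Work:
A strategy strictly dominates another if it gives a strictly higher payoff against every opponent action. Compare each pair of P1's strategies column-by-column:
  A vs B: [1 vs 5, 5 vs 4, 2 vs 1] → A does not strictly dominate B (column X: 1 ≤ 5)
  A vs C: [1 vs 1, 5 vs 5, 2 vs 2] → A does not strictly dominate C (column X: 1 ≤ 1)
  B vs A: [5 vs 1, 4 vs 5, 1 vs 2] → B does not strictly dominate A (column Y: 4 ≤ 5)
  B vs C: [5 vs 1, 4 vs 5, 1 vs 2] → B does not strictly dominate C (column Y: 4 ≤ 5)
  C vs A: [1 vs 1, 5 vs 5, 2 vs 2] → C does not strictly dominate A (column X: 1 ≤ 1)
  C vs B: [1 vs 5, 5 vs 4, 2 vs 1] → C does not strictly dominate B (column X: 1 ≤ 5)
No single strategy strictly dominates all others → no strictly dominant strategy.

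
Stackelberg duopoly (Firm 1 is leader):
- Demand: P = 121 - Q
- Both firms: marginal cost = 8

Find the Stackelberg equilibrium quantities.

q₁* (leader) = 56.5, q₂* (follower) = 28.25

Work:
Follower's reaction: q₂ = (a - c - q₁)/2
Leader substitutes: π₁ = q₁·(a - q₁ - (a-c-q₁)/2 - c)
FOC: q₁* = (121 - 8)/2 = 56.50
Then: q₂* = (121 - 8 - 56.5)/2 = 28.25
Leader has first-mover advantage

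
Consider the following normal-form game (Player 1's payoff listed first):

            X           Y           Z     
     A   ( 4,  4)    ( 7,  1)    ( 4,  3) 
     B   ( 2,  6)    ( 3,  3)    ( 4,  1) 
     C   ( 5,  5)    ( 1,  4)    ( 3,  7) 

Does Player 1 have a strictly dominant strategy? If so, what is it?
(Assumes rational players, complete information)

No strictly dominant strategy exists for Player 1

Work:
A strategy strictly dominates another if it gives a strictly higher payoff against every opponent action. Compare each pair of P1's strategies column-by-column:
  A vs B: [4 vs 2, 7 vs 3, 4 vs 4] → A does not strictly dominate B (column Z: 4 ≤ 4)
  A vs C: [4 vs 5, 7 vs 1, 4 vs 3] → A does not strictly dominate C (column X: 4 ≤ 5)
  B vs A: [2 vs 4, 3 vs 7, 4 vs 4] → B does not strictly dominate A (column X: 2 ≤ 4)
  B vs C: [2 vs 5, 3 vs 1, 4 vs 3] → B does not strictly dominate C (column X: 2 ≤ 5)
  C vs A: [5 vs 4, 1 vs 7, 3 vs 4] → C does not strictly dominate A (column Y: 1 ≤ 7)
  C vs B: [5 vs 2, 1 vs 3, 3 vs 4] → C does not strictly dominate B (column Y: 1 ≤ 3)
No single strategy strictly dominates all others → no strictly dominant strategy.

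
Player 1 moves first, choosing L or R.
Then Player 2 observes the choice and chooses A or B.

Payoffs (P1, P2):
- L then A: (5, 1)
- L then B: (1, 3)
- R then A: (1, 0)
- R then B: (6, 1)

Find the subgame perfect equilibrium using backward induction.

P1 plays R, P2 plays B after L and B after R; Payoff (6, 1)

Work:
Backward induction:
After L: P2 chooses B → P1 gets 1
After R: P2 chooses B → P1 gets 6
P1 chooses R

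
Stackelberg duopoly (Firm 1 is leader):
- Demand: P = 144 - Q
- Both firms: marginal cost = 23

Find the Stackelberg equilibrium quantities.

q₁* (leader) = 60.5, q₂* (follower) = 30.25

Work:
Follower's reaction: q₂ = (a - c - q₁)/2
Leader substitutes: π₁ = q₁·(a - q₁ - (a-c-q₁)/2 - c)
FOC: q₁* = (144 - 23)/2 = 60.50
Then: q₂* = (144 - 23 - 60.5)/2 = 30.25
Leader has first-mover advantage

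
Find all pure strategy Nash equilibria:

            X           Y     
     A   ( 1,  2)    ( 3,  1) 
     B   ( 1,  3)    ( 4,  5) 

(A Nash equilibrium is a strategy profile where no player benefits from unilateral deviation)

Nash equilibrium: (A, X), (B, Y)

Work:
Best responses:
  P1 vs X: payoffs [1, 1] → best response A/B (payoff 1)
  P1 vs Y: payoffs [3, 4] → best response B (payoff 4)
  P2 vs A: payoffs [2, 1] → best response X (payoff 2)
  P2 vs B: payoffs [3, 5] → best response Y (payoff 5)
Mutual best responses: (A,X), (B,Y) → Nash equilibria.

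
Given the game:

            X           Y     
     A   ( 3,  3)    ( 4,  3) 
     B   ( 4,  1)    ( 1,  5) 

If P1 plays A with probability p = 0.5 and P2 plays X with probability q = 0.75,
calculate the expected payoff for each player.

E[P1] = 3.25, E[P2] = 2.5

Work:
E[P1] = p·q·π₁(A,X) + p·(1-q)·π₁(A,Y) + (1-p)·q·π₁(B,X) + (1-p)·(1-q)·π₁(B,Y)
= 0.5·0.75·3 + 0.5·0.25·4 + 0.5·0.75·4 + 0.5·0.25·1
= 3.25

E[P2] = 2.5 (similar calculation)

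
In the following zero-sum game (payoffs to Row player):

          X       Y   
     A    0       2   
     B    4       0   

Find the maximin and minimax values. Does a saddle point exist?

Maximin = 0, Minimax = 2, Saddle: False

Work:
Row minimums: [0, 0] → maximin = 0
Column maximums: [4, 2] → minimax = 2
No saddle point (maximin ≠ minimax). Mixed strategy needed.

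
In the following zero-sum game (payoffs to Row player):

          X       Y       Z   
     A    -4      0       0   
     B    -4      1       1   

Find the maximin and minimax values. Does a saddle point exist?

Maximin = -4, Minimax = -4, Saddle: True

Work:
Row minimums: [-4, -4] → maximin = -4
Column maximums: [-4, 1, 1] → minimax = -4
Saddle point exists! Game value = -4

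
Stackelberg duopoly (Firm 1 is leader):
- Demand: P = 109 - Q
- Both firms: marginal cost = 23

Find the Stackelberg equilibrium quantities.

q₁* (leader) = 43.0, q₂* (follower) = 21.5

Work:
Follower's reaction: q₂ = (a - c - q₁)/2
Leader substitutes: π₁ = q₁·(a - q₁ - (a-c-q₁)/2 - c)
FOC: q₁* = (109 - 23)/2 = 43.00
Then: q₂* = (109 - 23 - 43.0)/2 = 21.50
Leader has first-mover advantage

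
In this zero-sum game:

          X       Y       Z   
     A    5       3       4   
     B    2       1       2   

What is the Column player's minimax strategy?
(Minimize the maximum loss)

Column should play Y, value = 3

Work:
Column player minimizes Row's maximum payoff:
Column X: max payoff to Row = 5
Column Y: max payoff to Row = 3
Column Z: max payoff to Row = 4
Minimum is 3, achieved by column Y.
Minimax strategy: Y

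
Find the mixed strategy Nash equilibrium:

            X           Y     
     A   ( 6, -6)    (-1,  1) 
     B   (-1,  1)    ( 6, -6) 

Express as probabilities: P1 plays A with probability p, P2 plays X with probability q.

p = 0.5, q = 0.5

Work:
Find probabilities that make opponent indifferent:
P2 chooses q to make P1 indifferent between A and B
P1 chooses p to make P2 indifferent between X and Y
Mixed NE: P1 plays (A: 0.5, B: 0.5), P2 plays (X: 0.5, Y: 0.5)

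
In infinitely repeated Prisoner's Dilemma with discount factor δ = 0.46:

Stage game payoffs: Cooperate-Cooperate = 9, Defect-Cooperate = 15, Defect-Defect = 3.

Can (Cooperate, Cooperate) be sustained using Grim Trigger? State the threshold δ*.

δ* = 0.5; since δ = 0.46 < 0.5, cooperation cannot be sustained

Work:
For Grim Trigger:
Cooperate forever: 9/(1-δ)
Defect then punished: 15 + 3·δ/(1-δ)
Need: 9/(1-δ) ≥ 15 + 3·δ/(1-δ)
Solving: δ ≥ (T-R)/(T-P) = (15-9)/(15-3) = 0.5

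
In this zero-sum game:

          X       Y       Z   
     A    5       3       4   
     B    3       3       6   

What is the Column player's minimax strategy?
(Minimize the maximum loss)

Column should play Y, value = 3

Work:
Column player minimizes Row's maximum payoff:
Column X: max payoff to Row = 5
Column Y: max payoff to Row = 3
Column Z: max payoff to Row = 6
Minimum is 3, achieved by column Y.
Minimax strategy: Y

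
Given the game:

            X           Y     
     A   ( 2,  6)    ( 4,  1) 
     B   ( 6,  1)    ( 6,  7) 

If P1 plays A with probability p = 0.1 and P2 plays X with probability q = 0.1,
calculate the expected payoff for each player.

E[P1] = 5.78, E[P2] = 5.91

Work:
E[P1] = p·q·π₁(A,X) + p·(1-q)·π₁(A,Y) + (1-p)·q·π₁(B,X) + (1-p)·(1-q)·π₁(B,Y)
= 0.1·0.1·2 + 0.1·0.9·4 + 0.9·0.1·6 + 0.9·0.9·6
= 5.78

E[P2] = 5.91 (similar calculation)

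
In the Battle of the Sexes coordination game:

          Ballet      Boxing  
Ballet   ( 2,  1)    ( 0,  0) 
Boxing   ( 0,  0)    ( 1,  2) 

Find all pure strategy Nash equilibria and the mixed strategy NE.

Pure NE: (Ballet, Ballet) and (Boxing, Boxing); Mixed NE: p = 0.6667, q = 0.3333

Work:
Check pure NE:
(Ballet, Ballet): (2, 1) - no unilateral deviation beneficial
(Boxing, Boxing): (1, 2) - no unilateral deviation beneficial
Mixed NE: P1 plays Ballet with p = 0.6667, P2 plays Ballet with q = 0.3333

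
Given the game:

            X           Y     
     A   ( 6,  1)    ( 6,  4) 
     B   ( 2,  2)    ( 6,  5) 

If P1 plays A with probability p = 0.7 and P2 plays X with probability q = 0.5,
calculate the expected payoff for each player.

E[P1] = 5.4, E[P2] = 2.8

Work:
E[P1] = p·q·π₁(A,X) + p·(1-q)·π₁(A,Y) + (1-p)·q·π₁(B,X) + (1-p)·(1-q)·π₁(B,Y)
= 0.7·0.5·6 + 0.7·0.5·6 + 0.3·0.5·2 + 0.3·0.5·6
= 5.4

E[P2] = 2.8 (similar calculation)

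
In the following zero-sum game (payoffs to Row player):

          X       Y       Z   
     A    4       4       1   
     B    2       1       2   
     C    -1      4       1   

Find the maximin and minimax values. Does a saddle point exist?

Maximin = 1, Minimax = 2, Saddle: False

Work:
Row minimums: [1, 1, -1] → maximin = 1
Column maximums: [4, 4, 2] → minimax = 2
No saddle point (maximin ≠ minimax). Mixed strategy needed.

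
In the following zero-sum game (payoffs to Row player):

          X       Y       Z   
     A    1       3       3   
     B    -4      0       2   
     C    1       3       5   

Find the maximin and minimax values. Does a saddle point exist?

Maximin = 1, Minimax = 1, Saddle: True

Work:
Row minimums: [1, -4, 1] → maximin = 1
Column maximums: [1, 3, 5] → minimax = 1
Saddle point exists! Game value = 1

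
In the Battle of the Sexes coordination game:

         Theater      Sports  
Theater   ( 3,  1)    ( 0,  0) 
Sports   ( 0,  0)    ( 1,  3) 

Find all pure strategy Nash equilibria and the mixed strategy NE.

Pure NE: (Theater, Theater) and (Sports, Sports); Mixed NE: p = 0.75, q = 0.25

Work:
Check pure NE:
(Theater, Theater): (3, 1) - no unilateral deviation beneficial
(Sports, Sports): (1, 3) - no unilateral deviation beneficial
Mixed NE: P1 plays Theater with p = 0.75, P2 plays Theater with q = 0.25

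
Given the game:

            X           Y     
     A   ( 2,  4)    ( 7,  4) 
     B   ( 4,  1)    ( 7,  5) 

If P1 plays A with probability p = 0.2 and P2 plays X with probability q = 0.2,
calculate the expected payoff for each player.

E[P1] = 6.32, E[P2] = 4.16

Work:
E[P1] = p·q·π₁(A,X) + p·(1-q)·π₁(A,Y) + (1-p)·q·π₁(B,X) + (1-p)·(1-q)·π₁(B,Y)
= 0.2·0.2·2 + 0.2·0.8·7 + 0.8·0.2·4 + 0.8·0.8·7
= 6.32

E[P2] = 4.16 (similar calculation)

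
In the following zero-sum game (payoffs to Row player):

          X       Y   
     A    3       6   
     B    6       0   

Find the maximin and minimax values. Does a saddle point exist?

Maximin = 3, Minimax = 6, Saddle: False

Work:
Row minimums: [3, 0] → maximin = 3
Column maximums: [6, 6] → minimax = 6
No saddle point (maximin ≠ minimax). Mixed strategy needed.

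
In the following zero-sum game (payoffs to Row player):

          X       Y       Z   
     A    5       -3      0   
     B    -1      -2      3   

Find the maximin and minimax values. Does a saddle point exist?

Maximin = -2, Minimax = -2, Saddle: True

Work:
Row minimums: [-3, -2] → maximin = -2
Column maximums: [5, -2, 3] → minimax = -2
Saddle point exists! Game value = -2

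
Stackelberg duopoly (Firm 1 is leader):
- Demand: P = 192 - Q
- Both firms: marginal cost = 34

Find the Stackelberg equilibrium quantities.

q₁* (leader) = 79.0, q₂* (follower) = 39.5

Work:
Follower's reaction: q₂ = (a - c - q₁)/2
Leader substitutes: π₁ = q₁·(a - q₁ - (a-c-q₁)/2 - c)
FOC: q₁* = (192 - 34)/2 = 79.00
Then: q₂* = (192 - 34 - 79.0)/2 = 39.50
Leader has first-mover advantage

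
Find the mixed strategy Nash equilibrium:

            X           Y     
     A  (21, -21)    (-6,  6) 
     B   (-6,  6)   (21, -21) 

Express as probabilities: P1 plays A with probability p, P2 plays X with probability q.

p = 0.5, q = 0.5

Work:
Find probabilities that make opponent indifferent:
P2 chooses q to make P1 indifferent between A and B
P1 chooses p to make P2 indifferent between X and Y
Mixed NE: P1 plays (A: 0.5, B: 0.5), P2 plays (X: 0.5, Y: 0.5)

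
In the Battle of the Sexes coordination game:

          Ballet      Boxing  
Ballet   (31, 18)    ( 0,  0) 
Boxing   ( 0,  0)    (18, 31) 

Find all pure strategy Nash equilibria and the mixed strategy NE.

Pure NE: (Ballet, Ballet) and (Boxing, Boxing); Mixed NE: p = 0.6327, q = 0.3673

Work:
Check pure NE:
(Ballet, Ballet): (31, 18) - no unilateral deviation beneficial
(Boxing, Boxing): (18, 31) - no unilateral deviation beneficial
Mixed NE: P1 plays Ballet with p = 0.6327, P2 plays Ballet with q = 0.3673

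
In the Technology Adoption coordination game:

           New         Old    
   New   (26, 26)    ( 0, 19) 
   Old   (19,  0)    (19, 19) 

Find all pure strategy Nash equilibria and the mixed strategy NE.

Pure NE: (New, New) and (Old, Old); Mixed NE: p = 0.7308, q = 0.7308

Work:
Check pure NE:
(New, New): (26, 26) - no unilateral deviation beneficial
(Old, Old): (19, 19) - no unilateral deviation beneficial
Mixed NE: P1 plays New with p = 0.7308, P2 plays New with q = 0.7308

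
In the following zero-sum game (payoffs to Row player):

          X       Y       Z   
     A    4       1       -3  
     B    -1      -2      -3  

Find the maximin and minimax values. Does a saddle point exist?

Maximin = -3, Minimax = -3, Saddle: True

Work:
Row minimums: [-3, -3] → maximin = -3
Column maximums: [4, 1, -3] → minimax = -3
Saddle point exists! Game value = -3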